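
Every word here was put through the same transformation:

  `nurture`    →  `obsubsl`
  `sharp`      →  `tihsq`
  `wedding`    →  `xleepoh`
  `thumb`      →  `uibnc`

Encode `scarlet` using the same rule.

tdhsmlu

The shift depends on letter class: consonant n→o is +1, but vowel u→b is +7. Two shifts are in play — +7 for a/e/i/o/u, +1 for every other letter.
Applying it to scarlet: s(cons)+1=t, c(cons)+1=d, a(vowel)+7=h, r(cons)+1=s, l(cons)+1=m, e(vowel)+7=l, t(cons)+1=u.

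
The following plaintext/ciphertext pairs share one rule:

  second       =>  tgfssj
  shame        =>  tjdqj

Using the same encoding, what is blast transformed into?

cndwy

In second: s→t is +1, e→g is +2, c→f is +3, o→s is +4 — the shift increases by 1 each position. The shift increases by 1 at each position, starting from +1: 1, 2, 3, ….
For blast: b+1=c, l+2=n, a+3=d, s+4=w, t+5=y.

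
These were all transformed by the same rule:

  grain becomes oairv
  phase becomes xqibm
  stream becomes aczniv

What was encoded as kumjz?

Shifts by position in grain: pos 0: g→o (+8), pos 1: r→a (+9), pos 2: a→i (+8), pos 3: i→r (+9) — repeating every 2. A repeating key of period 2 is used — shifts +8, +9 over and over.
Undoing it on kumjz: k−8=c, u−9=l, m−8=e, j−9=a, z−8=r.

clear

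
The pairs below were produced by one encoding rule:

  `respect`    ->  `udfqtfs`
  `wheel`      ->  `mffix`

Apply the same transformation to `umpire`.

fsjqnv

The output letters match the input read backwards, each shifted +1: respect reversed is tcepser. Two steps: reverse the string, then apply a Caesar shift of +1.
For umpire: reverse → eripmu; then shift: e+1=f, r+1=s, i+1=j, p+1=q, m+1=n, u+1=v.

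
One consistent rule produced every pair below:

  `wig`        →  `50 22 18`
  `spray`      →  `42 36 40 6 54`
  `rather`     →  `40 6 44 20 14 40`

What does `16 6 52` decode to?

fax

With a=1..z=26, the number is 2·pos + 4.
Decoding 16 6 52: 16→(16−4)÷2=6=f, 6→(6−4)÷2=1=a, 52→(52−4)÷2=24=x.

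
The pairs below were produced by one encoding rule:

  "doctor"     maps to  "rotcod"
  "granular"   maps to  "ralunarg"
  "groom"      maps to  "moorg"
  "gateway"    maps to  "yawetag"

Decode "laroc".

The word is simply reversed.
Decoding laroc: then reverse → coral.

coral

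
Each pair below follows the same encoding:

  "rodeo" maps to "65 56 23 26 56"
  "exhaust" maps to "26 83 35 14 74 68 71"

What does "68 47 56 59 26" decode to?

r(#18)→65 and o(#15)→56: differences scale by 3, so n = 3·pos + 11. Each letter becomes 3×(its alphabet position, a=1..z=26) + 11.
Undoing it on 68 47 56 59 26: 68→(68−11)÷3=19=s, 47→(47−11)÷3=12=l, 56→(56−11)÷3=15=o, 59→(59−11)÷3=16=p, 26→(26−11)÷3=5=e.

slope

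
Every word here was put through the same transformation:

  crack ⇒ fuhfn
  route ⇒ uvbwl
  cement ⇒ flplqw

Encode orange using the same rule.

vuhqjl

The shift depends on letter class: consonant c→f is +3, but vowel a→h is +7. Vowels shift forward by 7 and consonants shift forward by 3.
On orange: o(vowel)+7=v, r(cons)+3=u, a(vowel)+7=h, n(cons)+3=q, g(cons)+3=j, e(vowel)+7=l.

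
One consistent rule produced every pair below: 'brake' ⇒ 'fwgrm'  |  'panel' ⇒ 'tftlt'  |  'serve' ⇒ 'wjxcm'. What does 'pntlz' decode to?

In brake: b→f is +4, r→w is +5, a→g is +6, k→r is +7 — the shift increases by 1 each position. Letter i (0-indexed) is shifted by i+4, so successive shifts are 4, 5, 6, ….
Reversing it on pntlz: p−4=l, n−5=i, t−6=n, l−7=e, z−8=r.

liner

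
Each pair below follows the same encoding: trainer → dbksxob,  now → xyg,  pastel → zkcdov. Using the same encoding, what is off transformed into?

Compare letters: t→d is +10, r→b is +10, a→k is +10 — a constant shift. This is a Caesar cipher with shift 10.
On off: o+10=y, f+10=p, f+10=p.

ypp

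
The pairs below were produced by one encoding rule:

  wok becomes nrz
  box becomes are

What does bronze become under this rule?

Two steps: reverse the string, then apply a Caesar shift of +3.
For bronze: reverse → eznorb; then shift: e+3=h, z+3=c, n+3=q, o+3=r, r+3=u, b+3=e.

hcqrue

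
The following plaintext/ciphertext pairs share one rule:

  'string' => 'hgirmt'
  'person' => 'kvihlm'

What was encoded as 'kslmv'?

Each pair mirrors across the alphabet (s↔h, t↔g, r↔i): positions sum to 25. Each letter is replaced by its mirror in the alphabet: a↔z, b↔y, c↔x, and so on (the Atbash cipher).
Undoing it on kslmv: k↔p, s↔h, l↔o, m↔n, v↔e.

phone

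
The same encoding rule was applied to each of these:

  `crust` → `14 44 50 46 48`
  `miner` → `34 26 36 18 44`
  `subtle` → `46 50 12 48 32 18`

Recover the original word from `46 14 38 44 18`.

With a=1..z=26, the number is 2·pos + 8.
Undoing it on 46 14 38 44 18: 46→(46−8)÷2=19=s, 14→(14−8)÷2=3=c, 38→(38−8)÷2=15=o, 44→(44−8)÷2=18=r, 18→(18−8)÷2=5=e.

score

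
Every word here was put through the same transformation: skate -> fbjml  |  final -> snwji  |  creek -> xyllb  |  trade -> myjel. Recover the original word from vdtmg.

youth

s(18)→f(5) and k(10)→b(1) fit y≡7x+9 (mod 26); the inverse of 7 mod 26 is 15. This is an affine cipher: with a=0,…,z=25, each position x becomes (7x+9) mod 26.
Decoding vdtmg: v(21)→15·(21−9)≡24=y; d(3)→15·(3−9)≡14=o; t(19)→15·(19−9)≡20=u; m(12)→15·(12−9)≡19=t; g(6)→15·(6−9)≡7=h (all mod 26).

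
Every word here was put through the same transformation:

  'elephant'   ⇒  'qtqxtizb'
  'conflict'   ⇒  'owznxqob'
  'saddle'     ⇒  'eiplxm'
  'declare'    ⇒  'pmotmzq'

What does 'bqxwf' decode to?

pilot

Shifts by position in elephant: pos 0: e→q (+12), pos 1: l→t (+8), pos 2: e→q (+12), pos 3: p→x (+8) — repeating every 2. It's a Vigenère-style cipher with numeric key [12,8]: position i shifts by key[i mod 2].
Reversing it on bqxwf: b−12=p, q−8=i, x−12=l, w−8=o, f−12=t.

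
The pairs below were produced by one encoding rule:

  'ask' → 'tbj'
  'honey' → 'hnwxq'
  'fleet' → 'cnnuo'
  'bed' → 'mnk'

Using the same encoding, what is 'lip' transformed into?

The output letters match the input read backwards, each shifted +9: ask reversed is ksa. Read the word backwards and shift each letter +9.
On lip: reverse → pil; then shift: p+9=y, i+9=r, l+9=u.

yru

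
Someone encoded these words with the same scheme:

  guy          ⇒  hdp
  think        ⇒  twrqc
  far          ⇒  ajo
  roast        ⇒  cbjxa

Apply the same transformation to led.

The output letters match the input read backwards, each shifted +9: guy reversed is yug. The word is reversed, then every letter is shifted forward by 9.
For led: reverse → del; then shift: d+9=m, e+9=n, l+9=u.

mnu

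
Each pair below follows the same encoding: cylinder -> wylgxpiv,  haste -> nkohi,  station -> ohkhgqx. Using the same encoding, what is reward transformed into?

c(2)→w(22) and y(24)→y(24) fit y≡19x+10 (mod 26); the inverse of 19 mod 26 is 11. Treating letters as 0–25, the rule is x ↦ 19x + 10 (mod 26).
Applying it to reward: r(17)→19·17+10≡21=v; e(4)→19·4+10≡8=i; w(22)→19·22+10≡12=m; a(0)→19·0+10≡10=k; r(17)→19·17+10≡21=v; d(3)→19·3+10≡15=p (all mod 26).

vimkvp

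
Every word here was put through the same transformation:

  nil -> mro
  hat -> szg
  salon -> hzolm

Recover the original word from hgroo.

Each pair mirrors across the alphabet (n↔m, i↔r, l↔o): positions sum to 25. Each letter is replaced by its mirror in the alphabet: a↔z, b↔y, c↔x, and so on (the Atbash cipher).
Decoding hgroo: h↔s, g↔t, r↔i, o↔l, o↔l.

still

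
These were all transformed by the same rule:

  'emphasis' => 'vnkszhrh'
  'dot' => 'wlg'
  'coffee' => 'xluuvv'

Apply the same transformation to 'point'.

klrmg

Letters are reflected about the middle of the alphabet (position → 25−position): Atbash.
For point: p↔k, o↔l, i↔r, n↔m, t↔g.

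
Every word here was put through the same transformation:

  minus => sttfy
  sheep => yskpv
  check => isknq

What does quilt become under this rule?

wfowz

Shifts by position in minus: pos 0: m→s (+6), pos 1: i→t (+11), pos 2: n→t (+6), pos 3: u→f (+11) — repeating every 2. A repeating key of period 2 is used — shifts +6, +11 over and over.
On quilt: q+6=w, u+11=f, i+6=o, l+11=w, t+6=z.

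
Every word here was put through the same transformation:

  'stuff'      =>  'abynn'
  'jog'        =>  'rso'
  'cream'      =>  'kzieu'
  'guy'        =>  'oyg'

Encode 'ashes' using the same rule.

eapia

The shift depends on letter class: consonant s→a is +8, but vowel u→y is +4. Vowels shift forward by 4 and consonants shift forward by 8.
For ashes: a(vowel)+4=e, s(cons)+8=a, h(cons)+8=p, e(vowel)+4=i, s(cons)+8=a.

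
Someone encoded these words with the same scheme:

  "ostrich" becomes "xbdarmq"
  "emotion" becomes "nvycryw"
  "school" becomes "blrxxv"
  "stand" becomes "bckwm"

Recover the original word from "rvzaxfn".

A repeating key of period 3 is used — shifts +9, +9, +10 over and over.
Decoding rvzaxfn: r−9=i, v−9=m, z−10=p, a−9=r, x−9=o, f−10=v, n−9=e.

improve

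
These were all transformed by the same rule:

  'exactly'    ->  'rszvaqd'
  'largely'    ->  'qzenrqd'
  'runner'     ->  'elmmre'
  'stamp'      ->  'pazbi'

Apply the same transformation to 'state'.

e(4)→r(17) and x(23)→s(18) fit y≡11x+25 (mod 26); the inverse of 11 mod 26 is 19. This is an affine cipher: with a=0,…,z=25, each position x becomes (11x+25) mod 26.
For state: s(18)→11·18+25≡15=p; t(19)→11·19+25≡0=a; a(0)→11·0+25≡25=z; t(19)→11·19+25≡0=a; e(4)→11·4+25≡17=r (all mod 26).

pazar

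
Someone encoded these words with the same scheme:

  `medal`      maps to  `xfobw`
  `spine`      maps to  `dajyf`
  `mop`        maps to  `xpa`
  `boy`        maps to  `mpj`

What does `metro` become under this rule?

xfecp

The shift depends on letter class: consonant m→x is +11, but vowel e→f is +1. Vowels shift forward by 1 and consonants shift forward by 11.
On metro: m(cons)+11=x, e(vowel)+1=f, t(cons)+11=e, r(cons)+11=c, o(vowel)+1=p.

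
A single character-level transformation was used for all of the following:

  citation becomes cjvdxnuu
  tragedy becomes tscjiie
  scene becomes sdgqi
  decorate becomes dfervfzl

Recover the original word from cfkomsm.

ceiling

In citation: c→c is +0, i→j is +1, t→v is +2, a→d is +3 — the shift increases by 1 each position. The shift increases by 1 at each position, starting from +0: 0, 1, 2, ….
Reversing it on cfkomsm: c−0=c, f−1=e, k−2=i, o−3=l, m−4=i, s−5=n, m−6=g.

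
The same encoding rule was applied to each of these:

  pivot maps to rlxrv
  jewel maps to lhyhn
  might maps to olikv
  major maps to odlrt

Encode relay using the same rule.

thnda

Shifts by position in pivot: pos 0: p→r (+2), pos 1: i→l (+3), pos 2: v→x (+2), pos 3: o→r (+3) — repeating every 2. The shifts repeat in a cycle of length 2: positions 0,1,… shift by +2, +3, then the pattern repeats.
On relay: r+2=t, e+3=h, l+2=n, a+3=d, y+2=a.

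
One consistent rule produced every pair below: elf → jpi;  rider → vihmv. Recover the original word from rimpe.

The word is reversed, then every letter is shifted forward by 4.
Decoding rimpe: shift back: r−4=n, i−4=e, m−4=i, p−4=l, e−4=a → neila; then reverse → alien.

alien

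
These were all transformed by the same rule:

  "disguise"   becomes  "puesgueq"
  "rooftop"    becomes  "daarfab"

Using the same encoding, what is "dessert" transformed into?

pqeeqdf

It's a constant shift of +12 (ROT12).
For dessert: d+12=p, e+12=q, s+12=e, s+12=e, e+12=q, r+12=d, t+12=f.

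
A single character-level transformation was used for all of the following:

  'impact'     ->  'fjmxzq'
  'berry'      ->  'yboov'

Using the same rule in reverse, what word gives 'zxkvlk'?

canyon

Compare letters: i→f is +23, m→j is +23, p→m is +23 — a constant shift. Each letter is shifted forward by 23 in the alphabet (a Caesar shift of +23).
Undoing it on zxkvlk: z−23=c, x−23=a, k−23=n, v−23=y, l−23=o, k−23=n.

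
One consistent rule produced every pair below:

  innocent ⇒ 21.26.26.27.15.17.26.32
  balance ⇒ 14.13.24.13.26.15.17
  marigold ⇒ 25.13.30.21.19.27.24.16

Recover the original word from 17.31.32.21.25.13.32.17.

Each letter is replaced by its alphabet position (a=1..z=26) + 12.
Decoding 17.31.32.21.25.13.32.17: 17→(17−12)÷1=5=e, 31→(31−12)÷1=19=s, 32→(32−12)÷1=20=t, 21→(21−12)÷1=9=i, 25→(25−12)÷1=13=m, 13→(13−12)÷1=1=a, 32→(32−12)÷1=20=t, 17→(17−12)÷1=5=e.

estimate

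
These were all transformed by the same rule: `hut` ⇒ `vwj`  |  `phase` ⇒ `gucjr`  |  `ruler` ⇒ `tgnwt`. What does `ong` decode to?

elm

The output letters match the input read backwards, each shifted +2: hut reversed is tuh. Read the word backwards and shift each letter +2.
Reversing it on ong: shift back: o−2=m, n−2=l, g−2=e → mle; then reverse → elm.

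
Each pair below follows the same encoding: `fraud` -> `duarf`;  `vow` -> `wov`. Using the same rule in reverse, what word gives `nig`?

gin

The output letters match the input read backwards: fraud reversed is duarf. It's just the letters in reverse order.
Undoing it on nig: then reverse → gin.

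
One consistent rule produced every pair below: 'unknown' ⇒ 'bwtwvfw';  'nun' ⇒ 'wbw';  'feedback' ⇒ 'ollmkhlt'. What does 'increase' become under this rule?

Two shifts are in play — +7 for a/e/i/o/u, +9 for every other letter.
For increase: i(vowel)+7=p, n(cons)+9=w, c(cons)+9=l, r(cons)+9=a, e(vowel)+7=l, a(vowel)+7=h, s(cons)+9=b, e(vowel)+7=l.

pwlalhbl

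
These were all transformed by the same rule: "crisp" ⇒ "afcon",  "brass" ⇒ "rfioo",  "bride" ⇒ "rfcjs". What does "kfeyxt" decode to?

growth

c(2)→a(0) and r(17)→f(5) fit y≡9x+8 (mod 26); the inverse of 9 mod 26 is 3. This is an affine cipher: with a=0,…,z=25, each position x becomes (9x+8) mod 26.
Decoding kfeyxt: k(10)→3·(10−8)≡6=g; f(5)→3·(5−8)≡17=r; e(4)→3·(4−8)≡14=o; y(24)→3·(24−8)≡22=w; x(23)→3·(23−8)≡19=t; t(19)→3·(19−8)≡7=h (all mod 26).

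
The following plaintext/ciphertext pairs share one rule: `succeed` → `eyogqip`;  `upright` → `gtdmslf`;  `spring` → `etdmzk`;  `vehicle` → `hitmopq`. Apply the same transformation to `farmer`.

The shifts repeat in a cycle of length 2: positions 0,1,… shift by +12, +4, then the pattern repeats.
For farmer: f+12=r, a+4=e, r+12=d, m+4=q, e+12=q, r+4=v.

redqqv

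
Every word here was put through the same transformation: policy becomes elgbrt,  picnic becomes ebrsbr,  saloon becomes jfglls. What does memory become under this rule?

zdzlqt

p(15)→e(4) and o(14)→l(11) fit y≡19x+5 (mod 26); the inverse of 19 mod 26 is 11. This is an affine cipher: with a=0,…,z=25, each position x becomes (19x+5) mod 26.
For memory: m(12)→19·12+5≡25=z; e(4)→19·4+5≡3=d; m(12)→19·12+5≡25=z; o(14)→19·14+5≡11=l; r(17)→19·17+5≡16=q; y(24)→19·24+5≡19=t (all mod 26).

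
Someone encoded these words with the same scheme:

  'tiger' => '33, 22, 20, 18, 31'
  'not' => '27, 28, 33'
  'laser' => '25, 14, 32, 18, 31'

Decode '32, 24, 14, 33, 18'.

skate

t is letter #20 and maps to 33: an offset of 13. Letters become their 1-based position plus 13 (so a→14, b→15, …).
Reversing it on 32, 24, 14, 33, 18: 32→(32−13)÷1=19=s, 24→(24−13)÷1=11=k, 14→(14−13)÷1=1=a, 33→(33−13)÷1=20=t, 18→(18−13)÷1=5=e.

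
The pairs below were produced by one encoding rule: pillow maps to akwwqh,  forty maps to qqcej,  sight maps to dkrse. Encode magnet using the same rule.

xcryge

The rule splits by letter class: vowels +2, consonants +11.
On magnet: m(cons)+11=x, a(vowel)+2=c, g(cons)+11=r, n(cons)+11=y, e(vowel)+2=g, t(cons)+11=e.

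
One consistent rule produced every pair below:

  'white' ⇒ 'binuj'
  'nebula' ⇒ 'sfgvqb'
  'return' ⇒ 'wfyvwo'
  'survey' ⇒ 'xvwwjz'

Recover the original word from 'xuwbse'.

Shifts by position in white: pos 0: w→b (+5), pos 1: h→i (+1), pos 2: i→n (+5), pos 3: t→u (+1) — repeating every 2. A repeating key of period 2 is used — shifts +5, +1 over and over.
Undoing it on xuwbse: x−5=s, u−1=t, w−5=r, b−1=a, s−5=n, e−1=d.

strand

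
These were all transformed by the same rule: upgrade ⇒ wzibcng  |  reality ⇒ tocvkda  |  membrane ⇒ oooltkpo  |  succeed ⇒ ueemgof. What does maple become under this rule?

okrvg

Shifts by position in upgrade: pos 0: u→w (+2), pos 1: p→z (+10), pos 2: g→i (+2), pos 3: r→b (+10) — repeating every 2. It's a Vigenère-style cipher with numeric key [2,10]: position i shifts by key[i mod 2].
On maple: m+2=o, a+10=k, p+2=r, l+10=v, e+2=g.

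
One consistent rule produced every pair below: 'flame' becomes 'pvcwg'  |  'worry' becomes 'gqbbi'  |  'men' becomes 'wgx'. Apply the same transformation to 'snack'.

cxcmu

Vowels shift forward by 2 and consonants shift forward by 10.
Applying it to snack: s(cons)+10=c, n(cons)+10=x, a(vowel)+2=c, c(cons)+10=m, k(cons)+10=u.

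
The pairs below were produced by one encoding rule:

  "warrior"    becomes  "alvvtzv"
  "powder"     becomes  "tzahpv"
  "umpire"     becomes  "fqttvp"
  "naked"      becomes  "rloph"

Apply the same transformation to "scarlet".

The rule splits by letter class: vowels +11, consonants +4.
Applying it to scarlet: s(cons)+4=w, c(cons)+4=g, a(vowel)+11=l, r(cons)+4=v, l(cons)+4=p, e(vowel)+11=p, t(cons)+4=x.

wglvppx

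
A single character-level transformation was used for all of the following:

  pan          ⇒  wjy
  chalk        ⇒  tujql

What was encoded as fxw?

The output letters match the input read backwards, each shifted +9: pan reversed is nap. Read the word backwards and shift each letter +9.
Undoing it on fxw: shift back: f−9=w, x−9=o, w−9=n → won; then reverse → now.

now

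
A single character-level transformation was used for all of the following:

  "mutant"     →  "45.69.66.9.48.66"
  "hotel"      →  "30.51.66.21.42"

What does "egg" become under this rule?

21.27.27

m(#13)→45 and u(#21)→69: differences scale by 3, so n = 3·pos + 6. The formula is n = 3×(alphabet index, a=1) + 6.
For egg: e=5→21, g=7→27, g=7→27.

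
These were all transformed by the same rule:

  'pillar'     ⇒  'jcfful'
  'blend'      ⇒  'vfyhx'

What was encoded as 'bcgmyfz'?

Compare letters: p→j is +20, i→c is +20, l→f is +20 — a constant shift. It's a constant shift of +20 (ROT20).
Undoing it on bcgmyfz: b−20=h, c−20=i, g−20=m, m−20=s, y−20=e, f−20=l, z−20=f.

himself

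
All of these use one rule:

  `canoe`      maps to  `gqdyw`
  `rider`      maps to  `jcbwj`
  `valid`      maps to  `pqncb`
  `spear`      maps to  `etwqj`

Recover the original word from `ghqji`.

Treating letters as 0–25, the rule is x ↦ 21x + 16 (mod 26).
Reversing it on ghqji: g(6)→5·(6−16)≡2=c; h(7)→5·(7−16)≡7=h; q(16)→5·(16−16)≡0=a; j(9)→5·(9−16)≡17=r; i(8)→5·(8−16)≡12=m (all mod 26).

charm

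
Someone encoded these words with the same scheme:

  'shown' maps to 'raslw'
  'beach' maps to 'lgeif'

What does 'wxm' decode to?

The output letters match the input read backwards, each shifted +4: shown reversed is nwohs. The word is reversed, then every letter is shifted forward by 4.
Reversing it on wxm: shift back: w−4=s, x−4=t, m−4=i → sti; then reverse → its.

its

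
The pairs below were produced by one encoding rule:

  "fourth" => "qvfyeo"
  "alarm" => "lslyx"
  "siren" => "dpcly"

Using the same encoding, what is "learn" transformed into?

wllyy

Shifts by position in fourth: pos 0: f→q (+11), pos 1: o→v (+7), pos 2: u→f (+11), pos 3: r→y (+7) — repeating every 2. A repeating key of period 2 is used — shifts +11, +7 over and over.
On learn: l+11=w, e+7=l, a+11=l, r+7=y, n+11=y.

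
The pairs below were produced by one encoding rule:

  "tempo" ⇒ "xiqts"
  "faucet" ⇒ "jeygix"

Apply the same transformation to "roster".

vswxiv

It's a constant shift of +4 (ROT4).
On roster: r+4=v, o+4=s, s+4=w, t+4=x, e+4=i, r+4=v.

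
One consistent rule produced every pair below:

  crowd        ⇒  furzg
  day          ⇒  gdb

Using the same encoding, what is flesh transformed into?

Every letter moves 3 places later in the alphabet, wrapping around z→a.
On flesh: f+3=i, l+3=o, e+3=h, s+3=v, h+3=k.

iohvk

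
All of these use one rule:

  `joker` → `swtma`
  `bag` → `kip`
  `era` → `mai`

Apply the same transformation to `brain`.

The shift depends on letter class: consonant j→s is +9, but vowel o→w is +8. The rule splits by letter class: vowels +8, consonants +9.
For brain: b(cons)+9=k, r(cons)+9=a, a(vowel)+8=i, i(vowel)+8=q, n(cons)+9=w.

kaiqw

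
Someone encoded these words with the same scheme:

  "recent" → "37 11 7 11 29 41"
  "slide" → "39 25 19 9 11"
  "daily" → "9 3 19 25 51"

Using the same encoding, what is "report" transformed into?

r(#18)→37 and e(#5)→11: differences scale by 2, so n = 2·pos + 1. The formula is n = 2×(alphabet index, a=1) + 1.
On report: r=18→37, e=5→11, p=16→33, o=15→31, r=18→37, t=20→41.

37 11 33 31 37 41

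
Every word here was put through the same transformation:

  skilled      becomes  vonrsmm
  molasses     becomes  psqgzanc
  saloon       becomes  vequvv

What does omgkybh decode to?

In skilled: s→v is +3, k→o is +4, i→n is +5, l→r is +6 — the shift increases by 1 each position. The shift increases by 1 at each position, starting from +3: 3, 4, 5, ….
Reversing it on omgkybh: o−3=l, m−4=i, g−5=b, k−6=e, y−7=r, b−8=t, h−9=y.

liberty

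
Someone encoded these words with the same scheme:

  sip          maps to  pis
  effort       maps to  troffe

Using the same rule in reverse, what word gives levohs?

shovel

The output letters match the input read backwards: sip reversed is pis. The word is simply reversed.
Undoing it on levohs: then reverse → shovel.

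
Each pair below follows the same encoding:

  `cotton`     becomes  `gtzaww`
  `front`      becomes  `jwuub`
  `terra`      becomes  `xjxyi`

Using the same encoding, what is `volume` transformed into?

In cotton: c→g is +4, o→t is +5, t→z is +6, t→a is +7 — the shift increases by 1 each position. Each letter shifts forward by (position + 4), i.e. 4, 5, 6, … — the shift grows by one for each successive letter.
Applying it to volume: v+4=z, o+5=t, l+6=r, u+7=b, m+8=u, e+9=n.

ztrbun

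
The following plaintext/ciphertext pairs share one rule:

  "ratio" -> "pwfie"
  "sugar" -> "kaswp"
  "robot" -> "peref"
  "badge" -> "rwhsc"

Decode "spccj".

green

r(17)→p(15) and a(0)→w(22) fit y≡21x+22 (mod 26); the inverse of 21 mod 26 is 5. Treating letters as 0–25, the rule is x ↦ 21x + 22 (mod 26).
Decoding spccj: s(18)→5·(18−22)≡6=g; p(15)→5·(15−22)≡17=r; c(2)→5·(2−22)≡4=e; c(2)→5·(2−22)≡4=e; j(9)→5·(9−22)≡13=n (all mod 26).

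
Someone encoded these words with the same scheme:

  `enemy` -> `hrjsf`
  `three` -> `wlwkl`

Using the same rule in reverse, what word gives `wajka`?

tweet

In enemy: e→h is +3, n→r is +4, e→j is +5, m→s is +6 — the shift increases by 1 each position. The shift increases by 1 at each position, starting from +3: 3, 4, 5, ….
Undoing it on wajka: w−3=t, a−4=w, j−5=e, k−6=e, a−7=t.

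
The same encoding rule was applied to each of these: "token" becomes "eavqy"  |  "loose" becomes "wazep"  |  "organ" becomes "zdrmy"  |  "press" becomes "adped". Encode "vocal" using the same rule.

Shifts by position in token: pos 0: t→e (+11), pos 1: o→a (+12), pos 2: k→v (+11), pos 3: e→q (+12) — repeating every 2. It's a Vigenère-style cipher with numeric key [11,12]: position i shifts by key[i mod 2].
Applying it to vocal: v+11=g, o+12=a, c+11=n, a+12=m, l+11=w.

ganmw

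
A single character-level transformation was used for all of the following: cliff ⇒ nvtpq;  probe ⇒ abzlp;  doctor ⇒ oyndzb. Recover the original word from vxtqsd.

knight

Shifts by position in cliff: pos 0: c→n (+11), pos 1: l→v (+10), pos 2: i→t (+11), pos 3: f→p (+10) — repeating every 2. A repeating key of period 2 is used — shifts +11, +10 over and over.
Undoing it on vxtqsd: v−11=k, x−10=n, t−11=i, q−10=g, s−11=h, d−10=t.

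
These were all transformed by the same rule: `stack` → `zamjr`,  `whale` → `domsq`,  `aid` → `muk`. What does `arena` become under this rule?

myqum

The shift depends on letter class: consonant s→z is +7, but vowel a→m is +12. Two shifts are in play — +12 for a/e/i/o/u, +7 for every other letter.
For arena: a(vowel)+12=m, r(cons)+7=y, e(vowel)+12=q, n(cons)+7=u, a(vowel)+12=m.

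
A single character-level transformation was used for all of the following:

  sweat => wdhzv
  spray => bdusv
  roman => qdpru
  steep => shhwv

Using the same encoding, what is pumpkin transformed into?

The output letters match the input read backwards, each shifted +3: sweat reversed is taews. Read the word backwards and shift each letter +3.
On pumpkin: reverse → nikpmup; then shift: n+3=q, i+3=l, k+3=n, p+3=s, m+3=p, u+3=x, p+3=s.

qlnspxs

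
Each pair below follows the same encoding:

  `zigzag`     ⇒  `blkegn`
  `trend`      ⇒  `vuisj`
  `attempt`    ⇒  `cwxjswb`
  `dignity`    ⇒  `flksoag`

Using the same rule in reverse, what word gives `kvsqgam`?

Each letter shifts forward by (position + 2), i.e. 2, 3, 4, … — the shift grows by one for each successive letter.
Reversing it on kvsqgam: k−2=i, v−3=s, s−4=o, q−5=l, g−6=a, a−7=t, m−8=e.

isolate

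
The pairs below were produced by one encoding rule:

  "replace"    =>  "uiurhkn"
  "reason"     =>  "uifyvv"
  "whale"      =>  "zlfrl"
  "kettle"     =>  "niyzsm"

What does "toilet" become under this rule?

wsnrlb

In replace: r→u is +3, e→i is +4, p→u is +5, l→r is +6 — the shift increases by 1 each position. Each letter shifts forward by (position + 3), i.e. 3, 4, 5, … — the shift grows by one for each successive letter.
On toilet: t+3=w, o+4=s, i+5=n, l+6=r, e+7=l, t+8=b.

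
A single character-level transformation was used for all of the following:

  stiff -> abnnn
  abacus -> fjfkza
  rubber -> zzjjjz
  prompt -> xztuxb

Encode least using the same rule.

tjfab

The rule splits by letter class: vowels +5, consonants +8.
Applying it to least: l(cons)+8=t, e(vowel)+5=j, a(vowel)+5=f, s(cons)+8=a, t(cons)+8=b.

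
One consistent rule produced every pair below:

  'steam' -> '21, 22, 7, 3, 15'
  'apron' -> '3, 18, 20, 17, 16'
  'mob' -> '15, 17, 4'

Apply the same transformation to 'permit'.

18, 7, 20, 15, 11, 22

s is letter #19 and maps to 21: an offset of 2. The number is (letter's place in the alphabet, a=1) + 2.
For permit: p=16→18, e=5→7, r=18→20, m=13→15, i=9→11, t=20→22.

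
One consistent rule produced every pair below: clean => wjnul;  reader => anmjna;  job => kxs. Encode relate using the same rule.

ncjuna

The output letters match the input read backwards, each shifted +9: clean reversed is naelc. Read the word backwards and shift each letter +9.
Applying it to relate: reverse → etaler; then shift: e+9=n, t+9=c, a+9=j, l+9=u, e+9=n, r+9=a.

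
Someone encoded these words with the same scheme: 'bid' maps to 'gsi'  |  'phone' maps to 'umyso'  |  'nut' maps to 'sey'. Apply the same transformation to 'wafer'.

The shift depends on letter class: consonant b→g is +5, but vowel i→s is +10. Two shifts are in play — +10 for a/e/i/o/u, +5 for every other letter.
Applying it to wafer: w(cons)+5=b, a(vowel)+10=k, f(cons)+5=k, e(vowel)+10=o, r(cons)+5=w.

bkkow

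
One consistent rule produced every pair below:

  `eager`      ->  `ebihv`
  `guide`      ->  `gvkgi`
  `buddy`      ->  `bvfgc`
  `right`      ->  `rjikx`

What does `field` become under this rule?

fjgoh

Each letter shifts forward by its position index (0, 1, 2, …) — the shift grows by one for each successive letter.
For field: f+0=f, i+1=j, e+2=g, l+3=o, d+4=h.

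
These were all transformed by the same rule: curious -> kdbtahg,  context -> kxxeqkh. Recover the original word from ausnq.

In curious: c→k is +8, u→d is +9, r→b is +10, i→t is +11 — the shift increases by 1 each position. Each letter shifts forward by (position + 8), i.e. 8, 9, 10, … — the shift grows by one for each successive letter.
Decoding ausnq: a−8=s, u−9=l, s−10=i, n−11=c, q−12=e.

slice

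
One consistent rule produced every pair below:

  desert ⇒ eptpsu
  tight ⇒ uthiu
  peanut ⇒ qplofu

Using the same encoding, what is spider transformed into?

tqteps

Two shifts are in play — +11 for a/e/i/o/u, +1 for every other letter.
Applying it to spider: s(cons)+1=t, p(cons)+1=q, i(vowel)+11=t, d(cons)+1=e, e(vowel)+11=p, r(cons)+1=s.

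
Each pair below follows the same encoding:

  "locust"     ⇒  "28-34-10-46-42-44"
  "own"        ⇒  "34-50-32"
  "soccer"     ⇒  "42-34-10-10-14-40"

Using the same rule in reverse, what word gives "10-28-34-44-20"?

The formula is n = 2×(alphabet index, a=1) + 4.
Undoing it on 10-28-34-44-20: 10→(10−4)÷2=3=c, 28→(28−4)÷2=12=l, 34→(34−4)÷2=15=o, 44→(44−4)÷2=20=t, 20→(20−4)÷2=8=h.

cloth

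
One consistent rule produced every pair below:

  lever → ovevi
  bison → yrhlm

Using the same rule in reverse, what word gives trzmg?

Each pair mirrors across the alphabet (l↔o, e↔v, v↔e): positions sum to 25. This is the alphabet-reversal cipher (Atbash): a becomes z, b becomes y, etc.
Reversing it on trzmg: t↔g, r↔i, z↔a, m↔n, g↔t.

giant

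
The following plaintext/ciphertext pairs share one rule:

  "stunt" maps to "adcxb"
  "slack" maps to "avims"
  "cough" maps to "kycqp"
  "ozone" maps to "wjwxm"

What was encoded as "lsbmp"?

The shifts repeat in a cycle of length 2: positions 0,1,… shift by +8, +10, then the pattern repeats.
Decoding lsbmp: l−8=d, s−10=i, b−8=t, m−10=c, p−8=h.

ditch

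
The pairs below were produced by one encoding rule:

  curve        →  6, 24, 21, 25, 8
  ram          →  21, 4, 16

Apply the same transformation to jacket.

13, 4, 6, 14, 8, 23

c is letter #3 and maps to 6: an offset of 3. The number is (letter's place in the alphabet, a=1) + 3.
Applying it to jacket: j=10→13, a=1→4, c=3→6, k=11→14, e=5→8, t=20→23.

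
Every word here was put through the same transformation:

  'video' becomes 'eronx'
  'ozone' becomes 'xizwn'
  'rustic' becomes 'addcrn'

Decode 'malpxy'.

Shifts by position in video: pos 0: v→e (+9), pos 1: i→r (+9), pos 2: d→o (+11), pos 3: e→n (+9), pos 4: o→x (+9) — repeating every 3. A repeating key of period 3 is used — shifts +9, +9, +11 over and over.
Undoing it on malpxy: m−9=d, a−9=r, l−11=a, p−9=g, x−9=o, y−11=n.

dragon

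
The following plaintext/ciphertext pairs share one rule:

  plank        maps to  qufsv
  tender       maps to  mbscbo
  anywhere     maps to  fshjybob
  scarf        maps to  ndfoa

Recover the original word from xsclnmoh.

industry

Each letter's alphabet position (a=0..z=25) is mapped through 25·x+5 mod 26 — an affine cipher.
Reversing it on xsclnmoh: x(23)→25·(23−5)≡8=i; s(18)→25·(18−5)≡13=n; c(2)→25·(2−5)≡3=d; l(11)→25·(11−5)≡20=u; n(13)→25·(13−5)≡18=s; m(12)→25·(12−5)≡19=t; o(14)→25·(14−5)≡17=r; h(7)→25·(7−5)≡24=y (all mod 26).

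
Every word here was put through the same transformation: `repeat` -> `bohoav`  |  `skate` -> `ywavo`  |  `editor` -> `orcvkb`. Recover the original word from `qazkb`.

This is an affine cipher: with a=0,…,z=25, each position x becomes (23x+0) mod 26.
Undoing it on qazkb: q(16)→17·(16−0)≡12=m; a(0)→17·(0−0)≡0=a; z(25)→17·(25−0)≡9=j; k(10)→17·(10−0)≡14=o; b(1)→17·(1−0)≡17=r (all mod 26).

major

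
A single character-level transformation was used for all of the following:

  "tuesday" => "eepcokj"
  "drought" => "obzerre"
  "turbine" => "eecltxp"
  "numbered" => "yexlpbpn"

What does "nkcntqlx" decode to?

A repeating key of period 2 is used — shifts +11, +10 over and over.
Undoing it on nkcntqlx: n−11=c, k−10=a, c−11=r, n−10=d, t−11=i, q−10=g, l−11=a, x−10=n.

cardigan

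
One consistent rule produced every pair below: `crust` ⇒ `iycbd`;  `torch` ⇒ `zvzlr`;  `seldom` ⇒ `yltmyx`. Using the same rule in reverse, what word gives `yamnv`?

In crust: c→i is +6, r→y is +7, u→c is +8, s→b is +9 — the shift increases by 1 each position. Letter i (0-indexed) is shifted by i+6, so successive shifts are 6, 7, 8, ….
Decoding yamnv: y−6=s, a−7=t, m−8=e, n−9=e, v−10=l.

steel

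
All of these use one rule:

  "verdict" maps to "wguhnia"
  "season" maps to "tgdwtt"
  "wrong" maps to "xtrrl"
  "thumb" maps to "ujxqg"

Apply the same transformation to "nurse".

owuwj

In verdict: v→w is +1, e→g is +2, r→u is +3, d→h is +4 — the shift increases by 1 each position. Letter i (0-indexed) is shifted by i+1, so successive shifts are 1, 2, 3, ….
Applying it to nurse: n+1=o, u+2=w, r+3=u, s+4=w, e+5=j.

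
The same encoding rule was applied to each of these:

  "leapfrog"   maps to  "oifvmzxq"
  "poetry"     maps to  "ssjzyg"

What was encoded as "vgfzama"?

In leapfrog: l→o is +3, e→i is +4, a→f is +5, p→v is +6 — the shift increases by 1 each position. Each letter shifts forward by (position + 3), i.e. 3, 4, 5, … — the shift grows by one for each successive letter.
Reversing it on vgfzama: v−3=s, g−4=c, f−5=a, z−6=t, a−7=t, m−8=e, a−9=r.

scatter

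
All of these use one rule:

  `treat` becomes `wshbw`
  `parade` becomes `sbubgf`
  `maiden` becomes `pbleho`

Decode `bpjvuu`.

yogurt

Shifts by position in treat: pos 0: t→w (+3), pos 1: r→s (+1), pos 2: e→h (+3), pos 3: a→b (+1) — repeating every 2. The shifts repeat in a cycle of length 2: positions 0,1,… shift by +3, +1, then the pattern repeats.
Reversing it on bpjvuu: b−3=y, p−1=o, j−3=g, v−1=u, u−3=r, u−1=t.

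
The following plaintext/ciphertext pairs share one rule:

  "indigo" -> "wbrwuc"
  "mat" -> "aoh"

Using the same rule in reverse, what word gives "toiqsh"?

Compare letters: i→w is +14, n→b is +14, d→r is +14 — a constant shift. Every letter moves 14 places later in the alphabet, wrapping around z→a.
Decoding toiqsh: t−14=f, o−14=a, i−14=u, q−14=c, s−14=e, h−14=t.

faucet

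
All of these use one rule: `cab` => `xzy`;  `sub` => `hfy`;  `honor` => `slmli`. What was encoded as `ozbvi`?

layer

Letters are reflected about the middle of the alphabet (position → 25−position): Atbash.
Decoding ozbvi: o↔l, z↔a, b↔y, v↔e, i↔r.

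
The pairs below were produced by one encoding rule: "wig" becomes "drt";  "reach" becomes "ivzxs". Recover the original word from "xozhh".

Each pair mirrors across the alphabet (w↔d, i↔r, g↔t): positions sum to 25. Letters are reflected about the middle of the alphabet (position → 25−position): Atbash.
Undoing it on xozhh: x↔c, o↔l, z↔a, h↔s, h↔s.

class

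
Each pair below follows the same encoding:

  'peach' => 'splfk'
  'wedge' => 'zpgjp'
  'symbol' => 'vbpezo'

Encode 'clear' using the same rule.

The rule splits by letter class: vowels +11, consonants +3.
For clear: c(cons)+3=f, l(cons)+3=o, e(vowel)+11=p, a(vowel)+11=l, r(cons)+3=u.

foplu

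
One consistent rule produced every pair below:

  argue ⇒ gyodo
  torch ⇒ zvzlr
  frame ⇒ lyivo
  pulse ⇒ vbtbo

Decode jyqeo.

In argue: a→g is +6, r→y is +7, g→o is +8, u→d is +9 — the shift increases by 1 each position. Letter i (0-indexed) is shifted by i+6, so successive shifts are 6, 7, 8, ….
Reversing it on jyqeo: j−6=d, y−7=r, q−8=i, e−9=v, o−10=e.

drive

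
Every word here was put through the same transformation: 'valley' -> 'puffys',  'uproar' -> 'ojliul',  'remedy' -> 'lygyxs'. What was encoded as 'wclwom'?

Every letter moves 20 places later in the alphabet, wrapping around z→a.
Reversing it on wclwom: w−20=c, c−20=i, l−20=r, w−20=c, o−20=u, m−20=s.

circus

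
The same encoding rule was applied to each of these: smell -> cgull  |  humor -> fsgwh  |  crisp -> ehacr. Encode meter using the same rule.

s(18)→c(2) and m(12)→g(6) fit y≡21x+14 (mod 26); the inverse of 21 mod 26 is 5. Treating letters as 0–25, the rule is x ↦ 21x + 14 (mod 26).
On meter: m(12)→21·12+14≡6=g; e(4)→21·4+14≡20=u; t(19)→21·19+14≡23=x; e(4)→21·4+14≡20=u; r(17)→21·17+14≡7=h (all mod 26).

guxuh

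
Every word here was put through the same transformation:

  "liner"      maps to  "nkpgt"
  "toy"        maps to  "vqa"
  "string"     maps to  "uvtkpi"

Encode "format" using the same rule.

It's a constant shift of +2 (ROT2).
Applying it to format: f+2=h, o+2=q, r+2=t, m+2=o, a+2=c, t+2=v.

hqtocv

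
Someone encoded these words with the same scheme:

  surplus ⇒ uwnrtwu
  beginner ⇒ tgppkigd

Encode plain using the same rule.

pkcnr

The word is reversed, then every letter is shifted forward by 2.
For plain: reverse → nialp; then shift: n+2=p, i+2=k, a+2=c, l+2=n, p+2=r.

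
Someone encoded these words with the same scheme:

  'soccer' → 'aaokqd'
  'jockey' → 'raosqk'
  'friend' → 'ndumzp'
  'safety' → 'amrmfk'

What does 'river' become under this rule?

A repeating key of period 3 is used — shifts +8, +12, +12 over and over.
On river: r+8=z, i+12=u, v+12=h, e+8=m, r+12=d.

zuhmd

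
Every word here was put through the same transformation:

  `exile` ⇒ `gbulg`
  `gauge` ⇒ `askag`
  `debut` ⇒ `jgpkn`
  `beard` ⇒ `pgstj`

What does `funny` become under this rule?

dkffy

Each letter's alphabet position (a=0..z=25) is mapped through 23·x+18 mod 26 — an affine cipher.
For funny: f(5)→23·5+18≡3=d; u(20)→23·20+18≡10=k; n(13)→23·13+18≡5=f; n(13)→23·13+18≡5=f; y(24)→23·24+18≡24=y (all mod 26).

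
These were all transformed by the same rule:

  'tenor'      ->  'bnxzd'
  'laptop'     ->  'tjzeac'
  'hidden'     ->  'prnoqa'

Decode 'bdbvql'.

In tenor: t→b is +8, e→n is +9, n→x is +10, o→z is +11 — the shift increases by 1 each position. The shift increases by 1 at each position, starting from +8: 8, 9, 10, ….
Reversing it on bdbvql: b−8=t, d−9=u, b−10=r, v−11=k, q−12=e, l−13=y.

turkey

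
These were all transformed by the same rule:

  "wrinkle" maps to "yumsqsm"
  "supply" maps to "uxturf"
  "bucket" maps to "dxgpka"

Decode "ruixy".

press

In wrinkle: w→y is +2, r→u is +3, i→m is +4, n→s is +5 — the shift increases by 1 each position. Letter i (0-indexed) is shifted by i+2, so successive shifts are 2, 3, 4, ….
Undoing it on ruixy: r−2=p, u−3=r, i−4=e, x−5=s, y−6=s.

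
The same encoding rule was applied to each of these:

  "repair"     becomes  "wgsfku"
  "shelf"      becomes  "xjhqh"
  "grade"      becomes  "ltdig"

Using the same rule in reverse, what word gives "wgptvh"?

A repeating key of period 3 is used — shifts +5, +2, +3 over and over.
Undoing it on wgptvh: w−5=r, g−2=e, p−3=m, t−5=o, v−2=t, h−3=e.

remote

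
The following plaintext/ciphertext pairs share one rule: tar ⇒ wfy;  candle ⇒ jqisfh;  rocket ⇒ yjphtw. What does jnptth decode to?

cookie

The output letters match the input read backwards, each shifted +5: tar reversed is rat. Two steps: reverse the string, then apply a Caesar shift of +5.
Reversing it on jnptth: shift back: j−5=e, n−5=i, p−5=k, t−5=o, t−5=o, h−5=c → eikooc; then reverse → cookie.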